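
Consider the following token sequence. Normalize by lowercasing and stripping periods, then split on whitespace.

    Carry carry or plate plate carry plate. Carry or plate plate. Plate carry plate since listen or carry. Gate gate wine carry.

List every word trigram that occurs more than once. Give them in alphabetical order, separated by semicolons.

Trigram counts meeting the condition (more than once):
  carry or plate: 2
  or plate plate: 2
  plate carry plate: 2
  plate plate carry: 2

carry or plate; or plate plate; plate carry plate; plate plate carry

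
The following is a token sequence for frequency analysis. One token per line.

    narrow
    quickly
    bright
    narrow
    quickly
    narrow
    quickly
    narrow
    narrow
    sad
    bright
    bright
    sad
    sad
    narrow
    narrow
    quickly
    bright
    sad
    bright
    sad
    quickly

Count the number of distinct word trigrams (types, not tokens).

22 tokens → 20 trigram windows in total.
Repeated trigrams (each contributes count−1 duplicates):
  narrow quickly bright: 2
  narrow quickly narrow: 2
2 duplicate windows → 20 − 2 = 18 distinct.

18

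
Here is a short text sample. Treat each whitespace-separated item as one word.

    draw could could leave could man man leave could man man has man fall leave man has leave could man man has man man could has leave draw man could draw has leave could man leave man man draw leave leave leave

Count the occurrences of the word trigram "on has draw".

0

Scanning the 40 overlapping trigram windows for "on has draw":
  (none found)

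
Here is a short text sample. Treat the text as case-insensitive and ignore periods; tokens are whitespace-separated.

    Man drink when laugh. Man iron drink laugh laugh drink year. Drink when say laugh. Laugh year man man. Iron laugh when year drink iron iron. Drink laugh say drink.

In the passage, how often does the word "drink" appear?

7

Scanning the 30 tokens for "drink":
  position 2: drink
  position 7: drink
  position 10: drink
  position 12: drink
  position 24: drink
  position 27: drink
  position 30: drink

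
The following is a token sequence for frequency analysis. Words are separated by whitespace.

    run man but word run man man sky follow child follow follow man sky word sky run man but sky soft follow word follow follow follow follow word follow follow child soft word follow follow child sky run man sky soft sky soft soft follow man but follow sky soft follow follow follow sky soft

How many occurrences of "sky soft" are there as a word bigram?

Scanning the 54 overlapping bigram windows for "sky soft":
  position 20–21: sky soft
  position 40–41: sky soft
  position 42–43: sky soft
  position 49–50: sky soft
  position 54–55: sky soft

5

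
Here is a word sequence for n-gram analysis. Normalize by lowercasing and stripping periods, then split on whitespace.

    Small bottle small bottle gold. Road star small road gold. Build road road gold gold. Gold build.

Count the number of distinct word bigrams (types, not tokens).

12

17 tokens → 16 bigram windows in total.
Repeated bigrams (each contributes count−1 duplicates):
  gold build: 2
  gold gold: 2
  road gold: 2
  small bottle: 2
4 duplicate windows → 16 − 4 = 12 distinct.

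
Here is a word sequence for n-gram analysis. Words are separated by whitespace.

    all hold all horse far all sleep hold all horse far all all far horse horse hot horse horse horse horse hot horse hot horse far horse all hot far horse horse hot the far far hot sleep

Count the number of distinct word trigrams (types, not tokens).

27

38 tokens → 36 trigram windows in total.
Repeated trigrams (each contributes count−1 duplicates):
  horse horse hot: 3
  horse hot horse: 3
  all horse far: 2
  far horse horse: 2
  hold all horse: 2
  horse far all: 2
  horse horse horse: 2
9 duplicate windows → 36 − 9 = 27 distinct.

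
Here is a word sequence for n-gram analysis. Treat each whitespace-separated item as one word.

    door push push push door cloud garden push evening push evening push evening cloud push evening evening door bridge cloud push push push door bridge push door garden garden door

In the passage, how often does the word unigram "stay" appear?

0

Scanning the 30 tokens for "stay":
  (none found)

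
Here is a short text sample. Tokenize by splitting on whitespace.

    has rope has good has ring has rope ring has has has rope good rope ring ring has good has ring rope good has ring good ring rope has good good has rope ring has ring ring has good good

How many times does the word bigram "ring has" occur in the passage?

5

Scanning the 39 overlapping bigram windows for "ring has":
  position 6–7: ring has
  position 9–10: ring has
  position 17–18: ring has
  position 34–35: ring has
  position 37–38: ring has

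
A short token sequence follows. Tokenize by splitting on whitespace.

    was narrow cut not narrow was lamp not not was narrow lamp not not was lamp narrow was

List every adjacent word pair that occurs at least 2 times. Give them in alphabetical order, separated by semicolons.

Bigram counts meeting the condition (at least 2 times):
  lamp not: 2
  narrow was: 2
  not not: 2
  not was: 2
  was lamp: 2
  was narrow: 2

lamp not; narrow was; not not; not was; was lamp; was narrow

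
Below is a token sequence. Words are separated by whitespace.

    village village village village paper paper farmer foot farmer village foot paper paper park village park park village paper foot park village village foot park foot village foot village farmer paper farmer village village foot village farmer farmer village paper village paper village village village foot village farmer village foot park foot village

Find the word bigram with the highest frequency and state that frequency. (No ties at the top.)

"village village", 7 times

Bigram frequencies (highest first):
  village village: 7
  village foot: 6
  foot village: 5
  village paper: 4
  farmer village: 4
  park village: 3
  … (15 more, each ≤ 3)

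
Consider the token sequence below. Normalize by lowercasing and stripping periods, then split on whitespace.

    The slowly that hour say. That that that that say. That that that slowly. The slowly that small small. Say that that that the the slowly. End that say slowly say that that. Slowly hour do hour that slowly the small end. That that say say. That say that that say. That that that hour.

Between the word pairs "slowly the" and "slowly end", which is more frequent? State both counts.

"slowly the": 2 occurrences
"slowly end": 1 occurrence

"slowly the" (2 vs 1)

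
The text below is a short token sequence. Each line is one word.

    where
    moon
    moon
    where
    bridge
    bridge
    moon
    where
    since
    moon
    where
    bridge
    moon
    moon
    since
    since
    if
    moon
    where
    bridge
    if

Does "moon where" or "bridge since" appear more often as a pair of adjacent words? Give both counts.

"moon where": 4 occurrences
"bridge since": 0 occurrences

"moon where" (4 vs 0)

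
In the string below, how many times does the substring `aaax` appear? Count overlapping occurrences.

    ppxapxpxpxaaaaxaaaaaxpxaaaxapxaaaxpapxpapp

Sliding a length-4 window over the 42 characters (39 positions):
  position 12–15: aaax
  position 18–21: aaax
  position 24–27: aaax
  position 31–34: aaax

4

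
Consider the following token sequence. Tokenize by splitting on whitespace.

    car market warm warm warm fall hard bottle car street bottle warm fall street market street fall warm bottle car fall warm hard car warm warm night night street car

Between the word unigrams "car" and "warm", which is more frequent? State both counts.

"car": 5 occurrences
"warm": 8 occurrences

"warm" (8 vs 5)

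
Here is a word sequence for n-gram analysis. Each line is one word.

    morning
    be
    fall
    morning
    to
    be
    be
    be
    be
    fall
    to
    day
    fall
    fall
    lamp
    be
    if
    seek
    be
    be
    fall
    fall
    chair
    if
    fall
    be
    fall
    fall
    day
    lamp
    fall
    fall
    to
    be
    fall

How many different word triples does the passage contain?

30

35 tokens → 33 trigram windows in total.
Repeated trigrams (each contributes count−1 duplicates):
  be be be: 2
  be be fall: 2
  be fall fall: 2
3 duplicate windows → 33 − 3 = 30 distinct.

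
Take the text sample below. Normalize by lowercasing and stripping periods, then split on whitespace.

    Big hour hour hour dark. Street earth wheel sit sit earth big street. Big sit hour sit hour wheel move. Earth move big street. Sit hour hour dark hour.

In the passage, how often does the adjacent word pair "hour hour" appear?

3

Scanning the 28 overlapping bigram windows for "hour hour":
  position 2–3: hour hour
  position 3–4: hour hour
  position 26–27: hour hour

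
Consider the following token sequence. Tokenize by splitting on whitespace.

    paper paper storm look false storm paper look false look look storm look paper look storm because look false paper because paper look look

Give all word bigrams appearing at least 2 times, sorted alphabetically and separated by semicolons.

look false; look look; look storm; paper look; storm look

Bigram counts meeting the condition (at least 2 times):
  look false: 3
  look look: 2
  look storm: 2
  paper look: 3
  storm look: 2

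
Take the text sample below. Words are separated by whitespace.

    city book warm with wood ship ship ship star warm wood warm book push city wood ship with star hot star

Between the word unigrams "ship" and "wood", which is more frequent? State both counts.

"ship": 4 occurrences
"wood": 3 occurrences

"ship" (4 vs 3)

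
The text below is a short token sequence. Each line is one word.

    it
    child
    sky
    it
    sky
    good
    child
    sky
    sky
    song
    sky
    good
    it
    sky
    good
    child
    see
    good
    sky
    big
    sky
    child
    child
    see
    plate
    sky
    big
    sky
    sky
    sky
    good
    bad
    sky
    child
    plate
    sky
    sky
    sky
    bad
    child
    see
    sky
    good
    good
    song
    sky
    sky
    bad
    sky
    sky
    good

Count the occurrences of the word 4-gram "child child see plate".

1

Scanning the 48 overlapping 4-gram windows for "child child see plate":
  position 22–25: child child see plate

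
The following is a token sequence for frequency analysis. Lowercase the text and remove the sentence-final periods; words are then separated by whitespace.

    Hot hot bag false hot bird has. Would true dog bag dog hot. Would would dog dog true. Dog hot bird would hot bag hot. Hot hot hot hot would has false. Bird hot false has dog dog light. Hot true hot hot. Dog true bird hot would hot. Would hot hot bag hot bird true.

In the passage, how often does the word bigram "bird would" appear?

1

Scanning the 55 overlapping bigram windows for "bird would":
  position 21–22: bird would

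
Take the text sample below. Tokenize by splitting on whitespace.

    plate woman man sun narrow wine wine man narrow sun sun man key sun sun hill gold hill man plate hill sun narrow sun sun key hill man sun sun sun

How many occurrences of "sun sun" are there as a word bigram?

5

Scanning the 30 overlapping bigram windows for "sun sun":
  position 10–11: sun sun
  position 14–15: sun sun
  position 24–25: sun sun
  position 29–30: sun sun
  position 30–31: sun sun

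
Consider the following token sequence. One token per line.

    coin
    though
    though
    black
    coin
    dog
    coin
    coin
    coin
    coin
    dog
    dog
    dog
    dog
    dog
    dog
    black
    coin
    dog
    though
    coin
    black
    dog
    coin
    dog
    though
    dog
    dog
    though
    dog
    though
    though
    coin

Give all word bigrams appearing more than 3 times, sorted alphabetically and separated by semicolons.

Bigram counts meeting the condition (more than 3 times):
  coin dog: 4
  dog dog: 6
  dog though: 4

coin dog; dog dog; dog though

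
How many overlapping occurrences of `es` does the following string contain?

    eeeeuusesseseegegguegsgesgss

Sliding a length-2 window over the 28 characters (27 positions):
  position 8–9: es
  position 11–12: es
  position 24–25: es

3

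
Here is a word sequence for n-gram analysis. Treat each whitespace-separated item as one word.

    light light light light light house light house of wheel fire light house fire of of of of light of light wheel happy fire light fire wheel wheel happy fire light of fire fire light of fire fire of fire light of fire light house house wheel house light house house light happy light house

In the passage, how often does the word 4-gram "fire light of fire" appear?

Scanning the 52 overlapping 4-gram windows for "fire light of fire":
  position 30–33: fire light of fire
  position 34–37: fire light of fire
  position 40–43: fire light of fire

3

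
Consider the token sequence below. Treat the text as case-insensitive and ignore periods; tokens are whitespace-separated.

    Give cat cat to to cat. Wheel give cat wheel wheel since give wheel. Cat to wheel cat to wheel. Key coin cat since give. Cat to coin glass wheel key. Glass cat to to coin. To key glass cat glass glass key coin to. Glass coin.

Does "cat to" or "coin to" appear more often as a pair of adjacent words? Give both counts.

"cat to": 5 occurrences
"coin to": 2 occurrences

"cat to" (5 vs 2)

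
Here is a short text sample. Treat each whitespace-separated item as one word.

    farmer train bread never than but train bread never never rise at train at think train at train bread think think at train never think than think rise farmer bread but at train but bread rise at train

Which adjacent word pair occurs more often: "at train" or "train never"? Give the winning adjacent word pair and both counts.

"at train" (5 vs 1)

"at train": 5 occurrences
"train never": 1 occurrence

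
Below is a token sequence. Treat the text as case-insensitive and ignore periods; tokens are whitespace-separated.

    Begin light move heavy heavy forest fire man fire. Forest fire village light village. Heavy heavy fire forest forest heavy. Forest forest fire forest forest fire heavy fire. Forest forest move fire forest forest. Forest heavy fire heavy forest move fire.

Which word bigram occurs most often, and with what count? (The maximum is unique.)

"forest forest", 6 times

Bigram frequencies (highest first):
  forest forest: 6
  fire forest: 5
  forest fire: 4
  heavy forest: 3
  heavy fire: 3
  heavy heavy: 2
  … (13 more, each ≤ 2)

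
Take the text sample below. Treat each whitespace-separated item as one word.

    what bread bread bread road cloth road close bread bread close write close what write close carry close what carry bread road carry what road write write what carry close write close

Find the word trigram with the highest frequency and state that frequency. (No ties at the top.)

Trigram frequencies (highest first):
  close write close: 2
  what bread bread: 1
  bread bread bread: 1
  bread bread road: 1
  bread road cloth: 1
  road cloth road: 1
  … (23 more, each ≤ 1)

"close write close", 2 times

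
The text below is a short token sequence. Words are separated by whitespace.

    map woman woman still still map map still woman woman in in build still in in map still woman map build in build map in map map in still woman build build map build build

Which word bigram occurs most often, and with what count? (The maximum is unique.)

Bigram frequencies (highest first):
  still woman: 3
  woman woman: 2
  map map: 2
  map still: 2
  in in: 2
  in build: 2
  … (16 more, each ≤ 2)

"still woman", 3 times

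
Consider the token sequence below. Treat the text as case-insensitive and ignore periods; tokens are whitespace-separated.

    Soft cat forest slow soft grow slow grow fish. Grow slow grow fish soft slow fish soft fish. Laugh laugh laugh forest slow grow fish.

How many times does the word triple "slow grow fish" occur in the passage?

Scanning the 23 overlapping trigram windows for "slow grow fish":
  position 7–9: slow grow fish
  position 11–13: slow grow fish
  position 23–25: slow grow fish

3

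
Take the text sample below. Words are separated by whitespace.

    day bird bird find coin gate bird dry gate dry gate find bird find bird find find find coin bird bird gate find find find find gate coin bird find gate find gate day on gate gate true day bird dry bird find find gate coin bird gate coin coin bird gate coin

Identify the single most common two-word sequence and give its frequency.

Bigram frequencies (highest first):
  find find: 6
  bird find: 5
  coin bird: 4
  find gate: 4
  gate coin: 4
  gate find: 3
  … (18 more, each ≤ 3)

"find find", 6 times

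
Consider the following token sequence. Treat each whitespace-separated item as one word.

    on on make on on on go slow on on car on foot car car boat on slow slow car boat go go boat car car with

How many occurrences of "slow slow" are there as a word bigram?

1

Scanning the 26 overlapping bigram windows for "slow slow":
  position 18–19: slow slow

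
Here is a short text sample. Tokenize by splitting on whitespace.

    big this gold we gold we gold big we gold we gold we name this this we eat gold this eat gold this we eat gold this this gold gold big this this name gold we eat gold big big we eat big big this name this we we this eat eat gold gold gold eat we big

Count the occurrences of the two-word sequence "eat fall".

0

Scanning the 57 overlapping bigram windows for "eat fall":
  (none found)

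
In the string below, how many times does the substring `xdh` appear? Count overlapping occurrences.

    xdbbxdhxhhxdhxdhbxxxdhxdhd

5

Sliding a length-3 window over the 26 characters (24 positions):
  position 5–7: xdh
  position 11–13: xdh
  position 14–16: xdh
  position 20–22: xdh
  position 23–25: xdh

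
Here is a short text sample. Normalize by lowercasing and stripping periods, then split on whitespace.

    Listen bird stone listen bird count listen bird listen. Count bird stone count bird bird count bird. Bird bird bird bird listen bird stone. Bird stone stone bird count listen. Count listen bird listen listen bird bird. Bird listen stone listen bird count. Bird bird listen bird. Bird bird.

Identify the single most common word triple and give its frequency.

Trigram frequencies (highest first):
  bird bird bird: 5
  count bird bird: 3
  bird bird listen: 3
  listen bird stone: 2
  stone listen bird: 2
  listen bird count: 2
  … (24 more, each ≤ 2)

"bird bird bird", 5 times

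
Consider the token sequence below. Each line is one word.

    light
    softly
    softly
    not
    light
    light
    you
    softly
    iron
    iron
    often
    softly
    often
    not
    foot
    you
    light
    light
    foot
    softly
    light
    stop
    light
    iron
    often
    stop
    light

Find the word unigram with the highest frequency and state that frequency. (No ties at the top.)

"light", 8 times

Unigram frequencies (highest first):
  light: 8
  softly: 5
  iron: 3
  often: 3
  not: 2
  you: 2
  … (2 more, each ≤ 2)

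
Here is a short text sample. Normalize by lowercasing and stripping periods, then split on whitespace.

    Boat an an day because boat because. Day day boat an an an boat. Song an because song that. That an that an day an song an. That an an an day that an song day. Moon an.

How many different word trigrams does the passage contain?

32

38 tokens → 36 trigram windows in total.
Repeated trigrams (each contributes count−1 duplicates):
  an an an: 2
  an an day: 2
  an that an: 2
  boat an an: 2
4 duplicate windows → 36 − 4 = 32 distinct.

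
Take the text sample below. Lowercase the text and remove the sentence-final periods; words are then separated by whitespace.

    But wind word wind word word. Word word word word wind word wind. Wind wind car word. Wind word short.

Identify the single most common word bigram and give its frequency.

"word word", 5 times

Bigram frequencies (highest first):
  word word: 5
  wind word: 4
  word wind: 4
  wind wind: 2
  but wind: 1
  wind car: 1
  … (2 more, each ≤ 1)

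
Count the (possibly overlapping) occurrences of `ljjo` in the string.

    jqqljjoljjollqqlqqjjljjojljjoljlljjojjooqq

Sliding a length-4 window over the 42 characters (39 positions):
  position 4–7: ljjo
  position 8–11: ljjo
  position 21–24: ljjo
  position 26–29: ljjo
  position 33–36: ljjo

5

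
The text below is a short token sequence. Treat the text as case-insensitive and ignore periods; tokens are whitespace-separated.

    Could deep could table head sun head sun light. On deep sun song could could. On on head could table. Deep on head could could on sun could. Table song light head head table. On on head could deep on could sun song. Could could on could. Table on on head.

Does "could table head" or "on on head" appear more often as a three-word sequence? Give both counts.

"could table head": 1 occurrence
"on on head": 3 occurrences

"on on head" (3 vs 1)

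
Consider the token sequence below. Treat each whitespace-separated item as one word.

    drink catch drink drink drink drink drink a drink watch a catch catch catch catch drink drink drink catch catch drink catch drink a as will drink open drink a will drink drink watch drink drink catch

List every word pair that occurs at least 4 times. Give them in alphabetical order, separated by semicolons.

Bigram counts meeting the condition (at least 4 times):
  catch catch: 4
  catch drink: 4
  drink catch: 4
  drink drink: 8

catch catch; catch drink; drink catch; drink drink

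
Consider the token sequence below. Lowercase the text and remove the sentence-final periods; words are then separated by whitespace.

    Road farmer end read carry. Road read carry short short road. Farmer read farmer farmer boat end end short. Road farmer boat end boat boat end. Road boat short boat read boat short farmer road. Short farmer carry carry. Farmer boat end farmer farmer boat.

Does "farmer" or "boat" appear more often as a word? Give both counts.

"farmer" (10 vs 9)

"farmer": 10 occurrences
"boat": 9 occurrences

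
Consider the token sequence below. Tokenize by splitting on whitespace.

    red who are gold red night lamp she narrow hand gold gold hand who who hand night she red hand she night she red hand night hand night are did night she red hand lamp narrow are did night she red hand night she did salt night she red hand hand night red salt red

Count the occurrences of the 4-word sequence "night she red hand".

5

Scanning the 52 overlapping 4-gram windows for "night she red hand":
  position 17–20: night she red hand
  position 22–25: night she red hand
  position 31–34: night she red hand
  position 39–42: night she red hand
  position 47–50: night she red hand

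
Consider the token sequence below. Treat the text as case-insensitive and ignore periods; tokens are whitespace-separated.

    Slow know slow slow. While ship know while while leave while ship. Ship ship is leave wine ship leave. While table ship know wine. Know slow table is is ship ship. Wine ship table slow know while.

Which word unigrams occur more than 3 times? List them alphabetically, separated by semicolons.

Unigram counts meeting the condition (more than 3 times):
  know: 5
  ship: 9
  slow: 5
  while: 6

know; ship; slow; while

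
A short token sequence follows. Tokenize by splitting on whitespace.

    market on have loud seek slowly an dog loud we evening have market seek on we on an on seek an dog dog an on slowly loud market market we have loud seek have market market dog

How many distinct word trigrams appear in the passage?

34

37 tokens → 35 trigram windows in total.
Repeated trigrams (each contributes count−1 duplicates):
  have loud seek: 2
1 duplicate windows → 35 − 1 = 34 distinct.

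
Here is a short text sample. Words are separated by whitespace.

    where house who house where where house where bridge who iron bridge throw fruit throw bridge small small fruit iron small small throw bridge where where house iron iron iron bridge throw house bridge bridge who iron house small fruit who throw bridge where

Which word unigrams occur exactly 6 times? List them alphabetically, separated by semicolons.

Unigram counts meeting the condition (exactly 6 times):
  house: 6
  iron: 6

house; iron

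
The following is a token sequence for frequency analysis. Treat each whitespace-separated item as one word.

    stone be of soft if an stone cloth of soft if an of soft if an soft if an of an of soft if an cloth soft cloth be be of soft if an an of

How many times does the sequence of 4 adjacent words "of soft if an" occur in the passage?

5

Scanning the 33 overlapping 4-gram windows for "of soft if an":
  position 3–6: of soft if an
  position 9–12: of soft if an
  position 13–16: of soft if an
  position 22–25: of soft if an
  position 31–34: of soft if an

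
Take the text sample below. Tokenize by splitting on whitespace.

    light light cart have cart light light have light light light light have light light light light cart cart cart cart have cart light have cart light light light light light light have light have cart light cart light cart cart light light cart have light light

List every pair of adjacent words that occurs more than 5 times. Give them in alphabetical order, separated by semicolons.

Bigram counts meeting the condition (more than 5 times):
  cart light: 6
  light light: 15

cart light; light light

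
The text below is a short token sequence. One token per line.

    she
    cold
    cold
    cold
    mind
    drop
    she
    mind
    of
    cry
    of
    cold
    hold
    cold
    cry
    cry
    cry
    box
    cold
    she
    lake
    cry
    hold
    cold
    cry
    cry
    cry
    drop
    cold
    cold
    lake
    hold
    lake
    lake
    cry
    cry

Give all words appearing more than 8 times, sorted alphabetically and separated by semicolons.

cold; cry

Unigram counts meeting the condition (more than 8 times):
  cold: 9
  cry: 10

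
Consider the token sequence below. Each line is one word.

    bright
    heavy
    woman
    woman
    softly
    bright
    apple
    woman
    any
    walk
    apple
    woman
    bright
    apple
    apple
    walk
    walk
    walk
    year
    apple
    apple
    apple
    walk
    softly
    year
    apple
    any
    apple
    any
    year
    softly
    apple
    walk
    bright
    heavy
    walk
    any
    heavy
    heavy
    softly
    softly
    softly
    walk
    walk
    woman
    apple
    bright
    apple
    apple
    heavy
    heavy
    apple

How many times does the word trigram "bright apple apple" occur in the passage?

2

Scanning the 50 overlapping trigram windows for "bright apple apple":
  position 13–15: bright apple apple
  position 47–49: bright apple apple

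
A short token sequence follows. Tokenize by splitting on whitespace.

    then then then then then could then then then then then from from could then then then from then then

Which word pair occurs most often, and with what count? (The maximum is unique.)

"then then", 11 times

Bigram frequencies (highest first):
  then then: 11
  could then: 2
  then from: 2
  then could: 1
  from from: 1
  from could: 1
  … (1 more, each ≤ 1)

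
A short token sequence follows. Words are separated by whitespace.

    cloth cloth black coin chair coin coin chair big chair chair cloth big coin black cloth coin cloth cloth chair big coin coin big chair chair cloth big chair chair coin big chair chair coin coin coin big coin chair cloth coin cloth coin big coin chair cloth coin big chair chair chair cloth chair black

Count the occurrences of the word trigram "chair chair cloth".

Scanning the 54 overlapping trigram windows for "chair chair cloth":
  position 10–12: chair chair cloth
  position 25–27: chair chair cloth
  position 52–54: chair chair cloth

3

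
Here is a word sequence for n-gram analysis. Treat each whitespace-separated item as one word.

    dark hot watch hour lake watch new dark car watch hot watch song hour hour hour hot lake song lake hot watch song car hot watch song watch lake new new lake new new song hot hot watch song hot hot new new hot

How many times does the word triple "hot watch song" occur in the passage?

4

Scanning the 42 overlapping trigram windows for "hot watch song":
  position 11–13: hot watch song
  position 21–23: hot watch song
  position 25–27: hot watch song
  position 37–39: hot watch song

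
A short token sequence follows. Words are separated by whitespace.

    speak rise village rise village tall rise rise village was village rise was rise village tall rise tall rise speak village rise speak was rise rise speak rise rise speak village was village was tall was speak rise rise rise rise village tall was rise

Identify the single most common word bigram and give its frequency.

Bigram frequencies (highest first):
  rise rise: 6
  rise village: 5
  rise speak: 4
  speak rise: 3
  village rise: 3
  village tall: 3
  … (11 more, each ≤ 3)

"rise rise", 6 times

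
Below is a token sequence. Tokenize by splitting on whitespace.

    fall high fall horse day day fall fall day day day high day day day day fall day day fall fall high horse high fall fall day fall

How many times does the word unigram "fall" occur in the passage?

Scanning the 28 tokens for "fall":
  position 1: fall
  position 3: fall
  position 7: fall
  position 8: fall
  position 17: fall
  position 20: fall
  position 21: fall
  position 25: fall
  position 26: fall
  position 28: fall

10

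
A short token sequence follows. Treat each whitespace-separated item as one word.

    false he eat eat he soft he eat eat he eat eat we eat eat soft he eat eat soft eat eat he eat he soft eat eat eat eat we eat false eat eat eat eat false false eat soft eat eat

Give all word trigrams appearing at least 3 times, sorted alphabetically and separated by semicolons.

Trigram counts meeting the condition (at least 3 times):
  eat eat eat: 4
  eat eat he: 3
  he eat eat: 4
  soft eat eat: 3

eat eat eat; eat eat he; he eat eat; soft eat eat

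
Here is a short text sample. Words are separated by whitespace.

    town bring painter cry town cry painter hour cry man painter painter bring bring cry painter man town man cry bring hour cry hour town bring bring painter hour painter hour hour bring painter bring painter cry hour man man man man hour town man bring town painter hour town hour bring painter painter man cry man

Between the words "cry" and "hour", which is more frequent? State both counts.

"cry": 8 occurrences
"hour": 10 occurrences

"hour" (10 vs 8)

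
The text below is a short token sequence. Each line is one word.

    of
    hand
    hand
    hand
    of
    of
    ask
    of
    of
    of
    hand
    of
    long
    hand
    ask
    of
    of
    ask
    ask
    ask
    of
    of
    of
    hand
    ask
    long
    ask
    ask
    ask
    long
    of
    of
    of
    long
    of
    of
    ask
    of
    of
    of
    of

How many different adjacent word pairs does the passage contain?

41 tokens → 40 bigram windows in total.
Repeated bigrams (each contributes count−1 duplicates):
  of of: 12
  ask ask: 4
  ask of: 4
  of ask: 3
  of hand: 3
  ask long: 2
  hand ask: 2
  hand hand: 2
  … (3 more repeated)
27 duplicate windows → 40 − 27 = 13 distinct.

13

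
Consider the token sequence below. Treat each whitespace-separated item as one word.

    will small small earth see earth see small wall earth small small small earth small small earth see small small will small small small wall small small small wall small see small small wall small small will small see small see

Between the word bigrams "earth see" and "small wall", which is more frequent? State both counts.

"earth see": 3 occurrences
"small wall": 4 occurrences

"small wall" (4 vs 3)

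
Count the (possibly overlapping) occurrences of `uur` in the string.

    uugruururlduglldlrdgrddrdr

Sliding a length-3 window over the 26 characters (24 positions):
  position 5–7: uur

1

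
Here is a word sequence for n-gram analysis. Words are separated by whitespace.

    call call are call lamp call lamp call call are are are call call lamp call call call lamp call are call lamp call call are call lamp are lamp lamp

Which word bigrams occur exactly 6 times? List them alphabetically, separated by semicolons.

Bigram counts meeting the condition (exactly 6 times):
  call call: 6
  call lamp: 6

call call; call lamp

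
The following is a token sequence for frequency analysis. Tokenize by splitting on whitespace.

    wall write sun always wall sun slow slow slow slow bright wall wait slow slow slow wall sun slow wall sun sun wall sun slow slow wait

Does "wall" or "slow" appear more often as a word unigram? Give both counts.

"wall": 6 occurrences
"slow": 10 occurrences

"slow" (10 vs 6)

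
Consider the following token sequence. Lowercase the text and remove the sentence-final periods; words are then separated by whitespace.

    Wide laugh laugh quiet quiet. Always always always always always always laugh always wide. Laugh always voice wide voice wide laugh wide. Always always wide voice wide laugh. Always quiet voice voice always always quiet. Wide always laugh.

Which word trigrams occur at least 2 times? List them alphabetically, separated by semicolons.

always always always; voice wide laugh; wide laugh always; wide voice wide

Trigram counts meeting the condition (at least 2 times):
  always always always: 4
  voice wide laugh: 2
  wide laugh always: 2
  wide voice wide: 2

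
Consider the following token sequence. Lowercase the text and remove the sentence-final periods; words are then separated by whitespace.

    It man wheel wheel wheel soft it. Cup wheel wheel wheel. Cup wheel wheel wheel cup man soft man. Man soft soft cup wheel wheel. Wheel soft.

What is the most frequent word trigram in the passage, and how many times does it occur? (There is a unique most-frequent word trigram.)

"wheel wheel wheel", 4 times

Trigram frequencies (highest first):
  wheel wheel wheel: 4
  cup wheel wheel: 3
  wheel wheel soft: 2
  wheel wheel cup: 2
  it man wheel: 1
  man wheel wheel: 1
  … (12 more, each ≤ 1)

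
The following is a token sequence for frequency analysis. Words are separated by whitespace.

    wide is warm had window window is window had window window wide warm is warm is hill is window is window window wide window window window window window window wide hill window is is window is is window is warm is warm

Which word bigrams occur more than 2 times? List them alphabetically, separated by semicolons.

is warm; is window; warm is; window is; window wide; window window

Bigram counts meeting the condition (more than 2 times):
  is warm: 4
  is window: 5
  warm is: 3
  window is: 5
  window wide: 3
  window window: 8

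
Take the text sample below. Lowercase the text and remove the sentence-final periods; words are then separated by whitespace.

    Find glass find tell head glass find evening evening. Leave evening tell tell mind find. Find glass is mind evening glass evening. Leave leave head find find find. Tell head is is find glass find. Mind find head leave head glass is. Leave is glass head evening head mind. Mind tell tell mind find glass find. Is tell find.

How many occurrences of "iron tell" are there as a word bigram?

Scanning the 58 overlapping bigram windows for "iron tell":
  (none found)

0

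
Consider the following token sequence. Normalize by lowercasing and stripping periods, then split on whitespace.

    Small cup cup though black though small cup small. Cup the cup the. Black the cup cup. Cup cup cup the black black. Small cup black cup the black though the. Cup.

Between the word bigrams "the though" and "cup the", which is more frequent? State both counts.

"cup the" (4 vs 0)

"the though": 0 occurrences
"cup the": 4 occurrences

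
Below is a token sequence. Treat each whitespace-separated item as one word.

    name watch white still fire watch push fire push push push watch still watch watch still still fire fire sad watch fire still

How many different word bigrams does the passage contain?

23 tokens → 22 bigram windows in total.
Repeated bigrams (each contributes count−1 duplicates):
  push push: 2
  still fire: 2
  watch still: 2
3 duplicate windows → 22 − 3 = 19 distinct.

19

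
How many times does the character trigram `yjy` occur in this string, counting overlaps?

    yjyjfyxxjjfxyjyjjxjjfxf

2

Sliding a length-3 window over the 23 characters (21 positions):
  position 1–3: yjy
  position 13–15: yjy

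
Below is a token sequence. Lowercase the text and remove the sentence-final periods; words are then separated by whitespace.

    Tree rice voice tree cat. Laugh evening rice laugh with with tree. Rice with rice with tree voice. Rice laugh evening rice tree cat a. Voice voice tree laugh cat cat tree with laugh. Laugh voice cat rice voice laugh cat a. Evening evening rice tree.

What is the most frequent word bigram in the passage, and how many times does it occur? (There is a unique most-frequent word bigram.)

"evening rice", 3 times

Bigram frequencies (highest first):
  evening rice: 3
  tree rice: 2
  rice voice: 2
  voice tree: 2
  tree cat: 2
  laugh evening: 2
  … (26 more, each ≤ 2)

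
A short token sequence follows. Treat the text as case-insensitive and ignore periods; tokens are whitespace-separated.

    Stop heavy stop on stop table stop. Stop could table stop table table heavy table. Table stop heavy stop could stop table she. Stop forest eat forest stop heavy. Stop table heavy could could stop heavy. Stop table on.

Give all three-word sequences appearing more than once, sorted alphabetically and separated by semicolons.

heavy stop table; stop heavy stop

Trigram counts meeting the condition (more than once):
  heavy stop table: 2
  stop heavy stop: 4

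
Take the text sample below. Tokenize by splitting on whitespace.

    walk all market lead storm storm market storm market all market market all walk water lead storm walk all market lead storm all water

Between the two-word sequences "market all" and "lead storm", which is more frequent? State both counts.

"lead storm" (3 vs 2)

"market all": 2 occurrences
"lead storm": 3 occurrences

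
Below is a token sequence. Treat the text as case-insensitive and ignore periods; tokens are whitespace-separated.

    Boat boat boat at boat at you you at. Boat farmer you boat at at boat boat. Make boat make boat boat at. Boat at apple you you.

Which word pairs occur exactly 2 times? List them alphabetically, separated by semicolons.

boat make; make boat; you you

Bigram counts meeting the condition (exactly 2 times):
  boat make: 2
  make boat: 2
  you you: 2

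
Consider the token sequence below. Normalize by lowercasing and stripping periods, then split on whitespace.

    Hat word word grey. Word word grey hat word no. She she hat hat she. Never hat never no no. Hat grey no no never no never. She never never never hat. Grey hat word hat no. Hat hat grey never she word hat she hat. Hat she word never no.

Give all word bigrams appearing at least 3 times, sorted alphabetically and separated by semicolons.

Bigram counts meeting the condition (at least 3 times):
  hat grey: 3
  hat hat: 3
  hat she: 3
  hat word: 3
  never no: 3

hat grey; hat hat; hat she; hat word; never no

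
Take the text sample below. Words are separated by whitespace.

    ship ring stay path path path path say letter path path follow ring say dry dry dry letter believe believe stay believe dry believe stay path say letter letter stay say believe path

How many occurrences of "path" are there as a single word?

Scanning the 33 tokens for "path":
  position 4: path
  position 5: path
  position 6: path
  position 7: path
  position 10: path
  position 11: path
  position 26: path
  position 33: path

8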